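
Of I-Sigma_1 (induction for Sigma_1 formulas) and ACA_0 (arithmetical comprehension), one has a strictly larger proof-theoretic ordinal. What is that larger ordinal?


Proof-theoretic ordinal of I-Sigma_1 (induction for Sigma_1 formulas): omega^omega
Proof-theoretic ordinal of ACA_0 (arithmetical comprehension): epsilon_0
Comparing: omega^omega < epsilon_0.
The larger ordinal is epsilon_0 (from ACA_0 (arithmetical comprehension)).

epsilon_0


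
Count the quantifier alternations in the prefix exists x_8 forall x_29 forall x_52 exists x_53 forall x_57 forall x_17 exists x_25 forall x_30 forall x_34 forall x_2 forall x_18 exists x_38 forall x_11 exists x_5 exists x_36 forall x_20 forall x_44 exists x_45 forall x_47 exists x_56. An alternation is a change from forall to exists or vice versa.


Walk the prefix and count type changes:
  position 1: exists -> forall <-- alternation
  position 2: forall -> forall
  position 3: forall -> exists <-- alternation
  position 4: exists -> forall <-- alternation
  position 5: forall -> forall
  position 6: forall -> exists <-- alternation
  position 7: exists -> forall <-- alternation
  position 8: forall -> forall
  position 9: forall -> forall
  position 10: forall -> forall
  position 11: forall -> exists <-- alternation
  position 12: exists -> forall <-- alternation
  position 13: forall -> exists <-- alternation
  position 14: exists -> exists
  position 15: exists -> forall <-- alternation
  position 16: forall -> forall
  position 17: forall -> exists <-- alternation
  position 18: exists -> forall <-- alternation
  position 19: forall -> exists <-- alternation
Total alternations = 12

12


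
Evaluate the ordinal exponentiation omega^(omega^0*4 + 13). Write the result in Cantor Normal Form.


omega^(omega^0*4 + 13):
omega^0 = 1, so the exponent is 4 + 13 = 17 (finite ordinal addition).
Result = omega^17, already a single CNF term.

omega^17


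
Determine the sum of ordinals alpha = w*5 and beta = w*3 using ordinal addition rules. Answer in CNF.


Ordinal addition w*5 + w*3:
Both terms have the same exponent 1.
w^e*c + w^e*d = w^e*(c+d).
Result = w^1*(5+3) = w*8

w*8


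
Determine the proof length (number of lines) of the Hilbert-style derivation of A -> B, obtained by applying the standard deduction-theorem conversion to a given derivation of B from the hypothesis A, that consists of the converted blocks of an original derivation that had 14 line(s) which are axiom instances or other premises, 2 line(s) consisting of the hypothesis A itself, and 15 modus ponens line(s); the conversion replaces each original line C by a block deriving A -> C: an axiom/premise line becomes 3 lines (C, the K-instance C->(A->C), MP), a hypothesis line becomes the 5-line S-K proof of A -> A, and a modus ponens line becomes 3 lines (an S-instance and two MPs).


Deduction-theorem conversion, block by block:
- 14 axiom/premise lines -> 3 lines each = 42
- 2 hypothesis lines -> 5 lines each (identity proof A->A) = 10
- 15 MP lines -> 3 lines each (S-instance, MP, MP) = 45
Total = 42 + 10 + 45 = 97 lines.

97


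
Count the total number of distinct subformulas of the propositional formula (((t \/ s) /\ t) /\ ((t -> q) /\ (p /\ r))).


Formula: (((t \/ s) /\ t) /\ ((t -> q) /\ (p /\ r)))
Subformulas found:
  1. q
  2. s
  3. r
  4. p
  5. t
  6. (p /\ r)
  7. (t -> q)
  8. (t \/ s)
  9. ((t \/ s) /\ t)
  10. ((t -> q) /\ (p /\ r))
  11. (((t \/ s) /\ t) /\ ((t -> q) /\ (p /\ r)))
Total distinct subformulas = 11

11


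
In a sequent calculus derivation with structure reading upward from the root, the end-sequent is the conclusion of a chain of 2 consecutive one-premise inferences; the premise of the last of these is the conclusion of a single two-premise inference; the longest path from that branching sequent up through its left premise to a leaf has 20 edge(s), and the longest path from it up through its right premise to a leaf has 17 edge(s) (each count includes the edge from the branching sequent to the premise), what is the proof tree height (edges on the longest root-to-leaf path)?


Longest path through the left premise: 20 edges (measured from the branching sequent)
Longest path through the right premise: 17 edges
Height of the subtree rooted at the branching sequent: max(20, 17) = 20
The branching sequent sits 2 edges above the root (the chain of one-premise inferences), so height = 20 + 2 = 22

22


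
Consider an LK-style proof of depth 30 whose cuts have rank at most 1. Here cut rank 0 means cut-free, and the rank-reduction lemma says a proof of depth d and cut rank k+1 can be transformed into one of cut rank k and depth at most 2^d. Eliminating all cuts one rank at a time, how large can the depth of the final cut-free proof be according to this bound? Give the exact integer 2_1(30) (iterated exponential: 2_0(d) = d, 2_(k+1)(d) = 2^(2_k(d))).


Each rank reduction sends depth d to at most 2^d; cut rank r needs r reductions.
2_0(30) = 30
2_1(30) = 2^30 = 1073741824
Cut-free depth bound = 1073741824

1073741824


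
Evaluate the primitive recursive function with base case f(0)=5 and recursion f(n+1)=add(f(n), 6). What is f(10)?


f(0) = 5
f(1) = add(f(0), 6) = add(5, 6) = 11
f(2) = add(f(1), 6) = add(11, 6) = 17
f(3) = add(f(2), 6) = add(17, 6) = 23
f(4) = add(f(3), 6) = add(23, 6) = 29
f(5) = add(f(4), 6) = add(29, 6) = 35
f(6) = add(f(5), 6) = add(35, 6) = 41
f(7) = add(f(6), 6) = add(41, 6) = 47
f(8) = add(f(7), 6) = add(47, 6) = 53
f(9) = add(f(8), 6) = add(53, 6) = 59
f(10) = add(f(9), 6) = add(59, 6) = 65


65


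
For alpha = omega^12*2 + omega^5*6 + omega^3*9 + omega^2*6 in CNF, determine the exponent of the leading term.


CNF: omega^12*2 + omega^5*6 + omega^3*9 + omega^2*6
The leading term is omega^12*2, which has exponent 12.

12


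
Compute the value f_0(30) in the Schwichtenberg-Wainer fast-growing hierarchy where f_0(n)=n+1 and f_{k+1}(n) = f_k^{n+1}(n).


f_0(30) = 30 + 1 = 31

31


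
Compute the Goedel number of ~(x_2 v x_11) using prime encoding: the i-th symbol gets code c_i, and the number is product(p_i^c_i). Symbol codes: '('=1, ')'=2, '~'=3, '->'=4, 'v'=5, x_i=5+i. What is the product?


Formula: ~(x_2 v x_11)
Symbol codes: [3, 1, 7, 5, 16, 2]
Primes: [2, 3, 5, 7, 11, 13]
p_1^3 = 2^3 = 8
p_2^1 = 3^1 = 3
p_3^7 = 5^7 = 78125
p_4^5 = 7^5 = 16807
p_5^16 = 11^16 = 45949729863572161
p_6^2 = 13^2 = 169
Product = 244715309173280035083118125000

244715309173280035083118125000


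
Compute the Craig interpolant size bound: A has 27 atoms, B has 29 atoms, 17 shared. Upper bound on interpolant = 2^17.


Shared atoms = 17
Craig interpolant size bound = 2^17
= 131072

131072


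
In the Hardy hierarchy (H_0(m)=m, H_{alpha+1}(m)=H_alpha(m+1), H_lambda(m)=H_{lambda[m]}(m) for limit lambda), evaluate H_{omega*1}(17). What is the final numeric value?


H_{omega*1}(17):
For the Hardy hierarchy, H_{omega*k}(n) = 2^k * n.
2^1 = 2.
2 * 17 = 34

34


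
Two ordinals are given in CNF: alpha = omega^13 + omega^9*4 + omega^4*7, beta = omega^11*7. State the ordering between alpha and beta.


Compare term by term from highest exponent:
alpha = omega^13 + omega^9*4 + omega^4*7
beta = omega^11*7
Term 1: alpha has omega^13*1, beta has omega^11*7
Term 2: alpha has omega^9*4, beta has omega^0*0
Term 3: alpha has omega^4*7, beta has omega^0*0
Result: alpha > beta

alpha > beta


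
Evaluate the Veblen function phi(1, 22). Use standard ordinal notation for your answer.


phi(1, 22):
phi(1, beta) = epsilon_beta (the beta-th epsilon number).
phi(1, 22) = epsilon_22

epsilon_22


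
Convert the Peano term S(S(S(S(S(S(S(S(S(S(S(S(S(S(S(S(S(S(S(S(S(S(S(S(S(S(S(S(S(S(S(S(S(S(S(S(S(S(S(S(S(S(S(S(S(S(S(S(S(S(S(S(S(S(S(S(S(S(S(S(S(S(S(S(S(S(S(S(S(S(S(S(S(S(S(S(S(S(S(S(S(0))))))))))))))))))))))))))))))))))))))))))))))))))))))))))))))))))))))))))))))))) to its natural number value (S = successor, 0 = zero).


Counting successors applied to 0:
81 applications of S to 0 = 81

81


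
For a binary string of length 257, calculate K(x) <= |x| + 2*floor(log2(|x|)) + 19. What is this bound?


floor(log2(257)) = 8
2 * 8 = 16
K(x) <= 257 + 16 + 19 = 292

292


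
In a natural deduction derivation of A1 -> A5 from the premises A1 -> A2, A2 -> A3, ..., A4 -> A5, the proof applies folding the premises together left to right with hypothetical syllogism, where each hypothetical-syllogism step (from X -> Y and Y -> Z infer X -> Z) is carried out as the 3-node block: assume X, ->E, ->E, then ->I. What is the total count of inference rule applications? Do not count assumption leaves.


There are 4 premises in the chain. The first HS step combines premises 1 and 2; each further premise needs one more HS step.
So 4 premises require 4 - 1 = 3 hypothetical-syllogism steps.
Each HS step uses 3 inference nodes (->E, ->E, ->I).
3 * 3 = 9 total inference nodes.

9


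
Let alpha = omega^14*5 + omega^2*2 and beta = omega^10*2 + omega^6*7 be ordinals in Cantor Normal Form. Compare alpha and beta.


Compare term by term from highest exponent:
alpha = omega^14*5 + omega^2*2
beta = omega^10*2 + omega^6*7
Term 1: alpha has omega^14*5, beta has omega^10*2
Term 2: alpha has omega^2*2, beta has omega^6*7
Result: alpha > beta

alpha > beta


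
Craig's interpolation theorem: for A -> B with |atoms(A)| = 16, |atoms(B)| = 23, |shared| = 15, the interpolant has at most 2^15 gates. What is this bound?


Shared atoms = 15
Craig interpolant size bound = 2^15
= 32768

32768


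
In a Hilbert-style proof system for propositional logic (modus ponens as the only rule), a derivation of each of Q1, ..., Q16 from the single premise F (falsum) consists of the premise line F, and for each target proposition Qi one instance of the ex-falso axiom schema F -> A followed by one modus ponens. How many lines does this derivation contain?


Ex falso, line by line:
- 1 premise line (F)
- 16 targets, each needing 1 axiom instance (F -> Qi) + 1 MP = 2 lines: 2 * 16 = 32
Total = 1 + 32 = 33 lines.

33


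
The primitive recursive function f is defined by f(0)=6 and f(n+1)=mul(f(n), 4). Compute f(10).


f(0) = 6
f(1) = mul(f(0), 4) = mul(6, 4) = 24
f(2) = mul(f(1), 4) = mul(24, 4) = 96
f(3) = mul(f(2), 4) = mul(96, 4) = 384
f(4) = mul(f(3), 4) = mul(384, 4) = 1536
f(5) = mul(f(4), 4) = mul(1536, 4) = 6144
f(6) = mul(f(5), 4) = mul(6144, 4) = 24576
f(7) = mul(f(6), 4) = mul(24576, 4) = 98304
f(8) = mul(f(7), 4) = mul(98304, 4) = 393216
f(9) = mul(f(8), 4) = mul(393216, 4) = 1572864
f(10) = mul(f(9), 4) = mul(1572864, 4) = 6291456


6291456


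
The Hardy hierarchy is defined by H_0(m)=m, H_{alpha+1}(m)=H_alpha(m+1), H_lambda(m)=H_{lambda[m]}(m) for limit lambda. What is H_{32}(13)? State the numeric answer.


H_32(13):
For finite ordinals k, H_k(n) = n + k (each successor step adds 1).
H_32(13) = 13 + 32 = 45

45


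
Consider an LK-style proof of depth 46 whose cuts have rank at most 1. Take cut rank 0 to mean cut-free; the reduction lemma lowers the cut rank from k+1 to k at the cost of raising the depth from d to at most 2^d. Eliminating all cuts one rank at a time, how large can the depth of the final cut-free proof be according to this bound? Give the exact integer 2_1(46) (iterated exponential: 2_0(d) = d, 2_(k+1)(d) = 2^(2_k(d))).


Each rank reduction sends depth d to at most 2^d; cut rank r needs r reductions.
2_0(46) = 46
2_1(46) = 2^46 = 70368744177664
Cut-free depth bound = 70368744177664

70368744177664


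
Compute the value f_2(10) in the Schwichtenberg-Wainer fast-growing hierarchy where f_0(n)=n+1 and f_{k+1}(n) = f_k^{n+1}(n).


f_2(10) = f_1^11(10)
f_1(m) = 2m + 1.
Iterating: f_1^k(n) = 2^k*(n+1) - 1.
f_2(10) = 2^11*(10+1) - 1 = 2048*11 - 1 = 22527

22527


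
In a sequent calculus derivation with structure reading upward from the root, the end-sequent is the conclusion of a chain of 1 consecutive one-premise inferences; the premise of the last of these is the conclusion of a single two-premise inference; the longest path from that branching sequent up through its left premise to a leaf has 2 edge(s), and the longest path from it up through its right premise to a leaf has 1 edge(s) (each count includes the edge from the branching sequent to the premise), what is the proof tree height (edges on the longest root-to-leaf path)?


Longest path through the left premise: 2 edges (measured from the branching sequent)
Longest path through the right premise: 1 edges
Height of the subtree rooted at the branching sequent: max(2, 1) = 2
The branching sequent sits 1 edges above the root (the chain of one-premise inferences), so height = 2 + 1 = 3

3


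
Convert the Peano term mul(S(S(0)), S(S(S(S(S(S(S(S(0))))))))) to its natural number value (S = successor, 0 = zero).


mul(S^2(0), S^8(0)):
S^2(0) = 2
S^8(0) = 8
2 * 8 = 16

16


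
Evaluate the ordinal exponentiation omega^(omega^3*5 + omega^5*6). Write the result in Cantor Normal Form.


omega^(omega^3*5 + omega^5*6):
In ordinal addition a term is absorbed by a following term of strictly larger exponent: 3 < 5, so omega^3*5 + omega^5*6 = omega^5*6.
omega raised to a CNF ordinal is a single CNF term: Result = omega^(omega^5*6)

omega^(omega^5*6)


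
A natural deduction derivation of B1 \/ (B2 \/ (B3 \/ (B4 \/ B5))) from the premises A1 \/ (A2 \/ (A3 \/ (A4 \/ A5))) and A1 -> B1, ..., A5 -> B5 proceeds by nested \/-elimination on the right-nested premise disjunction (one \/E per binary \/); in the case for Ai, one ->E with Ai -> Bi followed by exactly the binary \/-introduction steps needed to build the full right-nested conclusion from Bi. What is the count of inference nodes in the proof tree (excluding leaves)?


Constructive dilemma with 5 branches, all disjunctions right-nested:
- \/E: the premise has 4 binary \/, each eliminated once: 4 nodes.
- ->E: one per case (Ai with Ai -> Bi gives Bi): 5 nodes.
- \/I: in case i < n, Bi needs 1 step to form Bi \/ (B(i+1) \/ ...) and then i-1 steps to prepend B(i-1), ..., B1, i.e. i steps; in case i = n, B5 needs 4 prepend steps.
  \/I total = (1 + 2 + ... + 4) + 4 = 10 + 4 = 14 nodes.
Total = 4 + 5 + 14 = 23

23


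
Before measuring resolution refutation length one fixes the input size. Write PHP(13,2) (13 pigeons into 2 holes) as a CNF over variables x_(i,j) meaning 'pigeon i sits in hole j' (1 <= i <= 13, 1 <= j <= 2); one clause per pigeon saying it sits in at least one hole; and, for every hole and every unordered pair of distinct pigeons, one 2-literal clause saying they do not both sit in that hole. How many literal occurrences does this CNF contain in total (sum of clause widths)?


PHP(13,2): 13 pigeons, 2 holes, 13*2 = 26 variables.
- pigeon clauses: one per pigeon -> 13 clauses of width 2 -> 26 literals
- hole clauses: 2 holes * C(13,2) = 2 * 78 -> 156 clauses of width 2 -> 312 literals
Total literal occurrences = 26 + 312 = 338

338


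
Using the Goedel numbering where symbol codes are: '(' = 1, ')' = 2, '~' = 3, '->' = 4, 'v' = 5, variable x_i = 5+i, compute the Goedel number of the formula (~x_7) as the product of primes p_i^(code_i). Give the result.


Formula: (~x_7)
Symbol codes: [1, 3, 12, 2]
Primes: [2, 3, 5, 7]
p_1^1 = 2^1 = 2
p_2^3 = 3^3 = 27
p_3^12 = 5^12 = 244140625
p_4^2 = 7^2 = 49
Product = 645996093750

645996093750


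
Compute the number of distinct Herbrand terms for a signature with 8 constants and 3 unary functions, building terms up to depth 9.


Herbrand terms by depth:
Depth 0: 8 constants
Depth 1: 24 new terms (running total: 32)
Depth 2: 72 new terms (running total: 104)
Depth 3: 216 new terms (running total: 320)
Depth 4: 648 new terms (running total: 968)
Depth 5: 1944 new terms (running total: 2912)
Depth 6: 5832 new terms (running total: 8744)
Depth 7: 17496 new terms (running total: 26240)
Depth 8: 52488 new terms (running total: 78728)
Depth 9: 157464 new terms (running total: 236192)
Total distinct ground terms = 236192

236192


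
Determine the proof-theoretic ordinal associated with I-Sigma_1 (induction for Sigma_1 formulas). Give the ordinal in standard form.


The proof-theoretic ordinal of I-Sigma_1 (induction for Sigma_1 formulas) is a standard result in ordinal analysis.
This ordinal is the supremum of order types of primitive recursive well-orderings
that the theory can prove to be well-ordered.
For I-Sigma_1 (induction for Sigma_1 formulas), the proof-theoretic ordinal is omega^omega.

omega^omega


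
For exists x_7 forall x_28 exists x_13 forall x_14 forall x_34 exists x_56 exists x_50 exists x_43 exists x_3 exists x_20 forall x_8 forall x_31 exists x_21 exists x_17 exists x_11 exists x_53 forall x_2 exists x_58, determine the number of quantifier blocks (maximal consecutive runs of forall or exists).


Alternations = 8.
Blocks = alternations + 1 = 9

9


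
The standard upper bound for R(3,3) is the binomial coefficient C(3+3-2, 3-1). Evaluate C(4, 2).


R(3,3) <= C(3+3-2, 3-1) = C(4, 2)
C(4, 2) = 4! / (2! * 2!)
= 6

6


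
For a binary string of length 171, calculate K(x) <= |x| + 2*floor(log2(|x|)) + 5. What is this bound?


floor(log2(171)) = 7
2 * 7 = 14
K(x) <= 171 + 14 + 5 = 190

190


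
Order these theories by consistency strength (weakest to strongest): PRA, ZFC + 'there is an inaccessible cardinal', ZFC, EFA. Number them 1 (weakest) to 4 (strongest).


Ordering by consistency strength:
1. EFA
2. PRA
3. ZFC
4. ZFC + 'there is an inaccessible cardinal'


PRA=2, ZFC + 'there is an inaccessible cardinal'=4, ZFC=3, EFA=1


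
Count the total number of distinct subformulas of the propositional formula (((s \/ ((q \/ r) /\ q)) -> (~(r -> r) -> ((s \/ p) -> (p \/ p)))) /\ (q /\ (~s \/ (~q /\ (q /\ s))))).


Formula: (((s \/ ((q \/ r) /\ q)) -> (~(r -> r) -> ((s \/ p) -> (p \/ p)))) /\ (q /\ (~s \/ (~q /\ (q /\ s)))))
Subformulas found:
  1. r
  2. q
  3. s
  4. p
  5. ~s
  6. ~q
  7. (p \/ p)
  8. (q \/ r)
  9. (s \/ p)
  10. (r -> r)
  11. (q /\ s)
  12. ~(r -> r)
  13. ((q \/ r) /\ q)
  14. (~q /\ (q /\ s))
  15. ((s \/ p) -> (p \/ p))
  16. (s \/ ((q \/ r) /\ q))
  17. (~s \/ (~q /\ (q /\ s)))
  18. (q /\ (~s \/ (~q /\ (q /\ s))))
  19. (~(r -> r) -> ((s \/ p) -> (p \/ p)))
  20. ((s \/ ((q \/ r) /\ q)) -> (~(r -> r) -> ((s \/ p) -> (p \/ p))))
  21. (((s \/ ((q \/ r) /\ q)) -> (~(r -> r) -> ((s \/ p) -> (p \/ p)))) /\ (q /\ (~s \/ (~q /\ (q /\ s)))))
Total distinct subformulas = 21

21


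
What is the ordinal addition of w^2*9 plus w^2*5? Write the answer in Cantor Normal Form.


Ordinal addition w^2*9 + w^2*5:
Both terms have the same exponent 2.
w^e*c + w^e*d = w^e*(c+d).
Result = w^2*(9+5) = w^2*14

w^2*14


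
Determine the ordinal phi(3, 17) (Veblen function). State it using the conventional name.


phi(3, 17):
phi(3, beta) = eta_beta (the beta-th eta number, fixed point of zeta).
phi(3, 17) = eta_17

eta_17


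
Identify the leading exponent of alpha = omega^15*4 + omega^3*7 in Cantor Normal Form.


CNF: omega^15*4 + omega^3*7
The leading term is omega^15*4, which has exponent 15.

15


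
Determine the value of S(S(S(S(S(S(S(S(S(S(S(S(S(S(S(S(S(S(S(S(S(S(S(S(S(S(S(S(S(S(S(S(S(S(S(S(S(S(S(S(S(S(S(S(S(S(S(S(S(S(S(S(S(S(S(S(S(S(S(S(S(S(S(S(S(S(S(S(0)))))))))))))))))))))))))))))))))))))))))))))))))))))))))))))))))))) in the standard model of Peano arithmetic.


Counting successors applied to 0:
68 applications of S to 0 = 68

68


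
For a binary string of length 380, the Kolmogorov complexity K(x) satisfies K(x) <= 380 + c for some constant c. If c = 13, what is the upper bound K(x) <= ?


K(x) <= |x| + c = 380 + 13 = 393

393


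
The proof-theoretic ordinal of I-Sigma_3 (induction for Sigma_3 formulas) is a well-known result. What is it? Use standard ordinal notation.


The proof-theoretic ordinal of I-Sigma_3 (induction for Sigma_3 formulas) is a standard result in ordinal analysis.
This ordinal is the supremum of order types of primitive recursive well-orderings
that the theory can prove to be well-ordered.
For I-Sigma_3 (induction for Sigma_3 formulas), the proof-theoretic ordinal is omega^(omega^(omega^omega)).

omega^(omega^(omega^omega))


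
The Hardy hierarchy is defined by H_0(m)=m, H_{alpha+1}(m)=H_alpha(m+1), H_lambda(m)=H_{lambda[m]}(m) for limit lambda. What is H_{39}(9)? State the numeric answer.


H_39(9):
For finite ordinals k, H_k(n) = n + k (each successor step adds 1).
H_39(9) = 9 + 39 = 48

48


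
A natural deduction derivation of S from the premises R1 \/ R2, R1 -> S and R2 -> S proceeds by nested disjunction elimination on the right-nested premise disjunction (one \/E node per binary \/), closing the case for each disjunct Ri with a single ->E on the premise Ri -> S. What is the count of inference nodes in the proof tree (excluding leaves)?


The premise R1 \/ R2 contains 2 disjuncts, hence 1 binary \/ connectives.
- Each binary \/ is eliminated once: 1 \/E nodes.
- Each of the 2 cases Ri derives S by one ->E with Ri -> S: 2 ->E nodes.
Total = 1 + 2 = 3

3


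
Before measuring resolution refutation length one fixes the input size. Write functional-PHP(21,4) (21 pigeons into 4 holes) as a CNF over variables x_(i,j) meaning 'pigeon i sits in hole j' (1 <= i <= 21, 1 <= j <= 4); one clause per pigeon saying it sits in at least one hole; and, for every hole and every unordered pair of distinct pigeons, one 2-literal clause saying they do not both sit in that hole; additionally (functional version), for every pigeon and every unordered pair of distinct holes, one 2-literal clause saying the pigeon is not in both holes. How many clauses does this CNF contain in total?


functional-PHP(21,4): 21 pigeons, 4 holes, 21*4 = 84 variables.
- pigeon clauses: one per pigeon -> 21 clauses
- hole clauses: 4 holes * C(21,2) = 4 * 210 -> 840 clauses
- functional clauses: 21 pigeons * C(4,2) = 21 * 6 -> 126 clauses
Total clauses = 21 + 840 + 126 = 987

987


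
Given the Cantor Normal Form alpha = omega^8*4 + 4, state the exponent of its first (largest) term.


CNF: omega^8*4 + 4
The leading term is omega^8*4, which has exponent 8.

8


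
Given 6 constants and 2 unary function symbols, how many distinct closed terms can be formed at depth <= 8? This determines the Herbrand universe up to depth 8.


Herbrand terms by depth:
Depth 0: 6 constants
Depth 1: 12 new terms (running total: 18)
Depth 2: 24 new terms (running total: 42)
Depth 3: 48 new terms (running total: 90)
Depth 4: 96 new terms (running total: 186)
Depth 5: 192 new terms (running total: 378)
Depth 6: 384 new terms (running total: 762)
Depth 7: 768 new terms (running total: 1530)
Depth 8: 1536 new terms (running total: 3066)
Total distinct ground terms = 3066

3066


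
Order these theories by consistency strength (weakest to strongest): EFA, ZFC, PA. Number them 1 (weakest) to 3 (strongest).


Ordering by consistency strength:
1. EFA
2. PA
3. ZFC


EFA=1, ZFC=3, PA=2


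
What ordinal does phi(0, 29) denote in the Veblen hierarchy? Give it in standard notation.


phi(0, 29):
phi(0, beta) = omega^beta by definition.
phi(0, 29) = omega^29

omega^29


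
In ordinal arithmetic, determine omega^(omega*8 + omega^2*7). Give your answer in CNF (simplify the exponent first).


omega^(omega*8 + omega^2*7):
In ordinal addition a term is absorbed by a following term of strictly larger exponent: 1 < 2, so omega*8 + omega^2*7 = omega^2*7.
omega raised to a CNF ordinal is a single CNF term: Result = omega^(omega^2*7)

omega^(omega^2*7)


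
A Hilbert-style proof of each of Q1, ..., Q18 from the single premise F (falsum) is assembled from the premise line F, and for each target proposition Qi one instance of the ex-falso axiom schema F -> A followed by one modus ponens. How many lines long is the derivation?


Ex falso, line by line:
- 1 premise line (F)
- 18 targets, each needing 1 axiom instance (F -> Qi) + 1 MP = 2 lines: 2 * 18 = 36
Total = 1 + 36 = 37 lines.

37


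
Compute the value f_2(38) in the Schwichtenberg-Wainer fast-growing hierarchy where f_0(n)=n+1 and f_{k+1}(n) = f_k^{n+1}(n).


f_2(38) = f_1^39(38)
f_1(m) = 2m + 1.
Iterating: f_1^k(n) = 2^k*(n+1) - 1.
f_2(38) = 2^39*(38+1) - 1 = 549755813888*39 - 1 = 21440476741631

21440476741631


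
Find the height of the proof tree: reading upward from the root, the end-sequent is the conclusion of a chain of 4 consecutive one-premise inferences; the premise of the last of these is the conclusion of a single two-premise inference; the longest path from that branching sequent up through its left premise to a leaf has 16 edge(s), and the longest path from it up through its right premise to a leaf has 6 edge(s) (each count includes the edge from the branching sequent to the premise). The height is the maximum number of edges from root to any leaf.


Longest path through the left premise: 16 edges (measured from the branching sequent)
Longest path through the right premise: 6 edges
Height of the subtree rooted at the branching sequent: max(16, 6) = 16
The branching sequent sits 4 edges above the root (the chain of one-premise inferences), so height = 16 + 4 = 20

20


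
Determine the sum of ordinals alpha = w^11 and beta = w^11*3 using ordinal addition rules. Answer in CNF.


Ordinal addition w^11 + w^11*3:
Both terms have the same exponent 11.
w^e*c + w^e*d = w^e*(c+d).
Result = w^11*(1+3) = w^11*4

w^11*4


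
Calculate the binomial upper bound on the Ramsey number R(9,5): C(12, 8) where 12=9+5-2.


R(9,5) <= C(9+5-2, 9-1) = C(12, 8)
C(12, 8) = 12! / (8! * 4!)
= 495

495


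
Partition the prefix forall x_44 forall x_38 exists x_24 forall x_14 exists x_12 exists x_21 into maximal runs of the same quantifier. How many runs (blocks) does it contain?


Alternations = 3.
Blocks = alternations + 1 = 4

4


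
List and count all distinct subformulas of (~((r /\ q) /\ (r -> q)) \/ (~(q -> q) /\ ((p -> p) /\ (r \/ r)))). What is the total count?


Formula: (~((r /\ q) /\ (r -> q)) \/ (~(q -> q) /\ ((p -> p) /\ (r \/ r))))
Subformulas found:
  1. r
  2. q
  3. p
  4. (r -> q)
  5. (r /\ q)
  6. (r \/ r)
  7. (q -> q)
  8. (p -> p)
  9. ~(q -> q)
  10. ((r /\ q) /\ (r -> q))
  11. ((p -> p) /\ (r \/ r))
  12. ~((r /\ q) /\ (r -> q))
  13. (~(q -> q) /\ ((p -> p) /\ (r \/ r)))
  14. (~((r /\ q) /\ (r -> q)) \/ (~(q -> q) /\ ((p -> p) /\ (r \/ r))))
Total distinct subformulas = 14

14


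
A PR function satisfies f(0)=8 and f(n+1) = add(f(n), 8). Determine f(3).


f(0) = 8
f(1) = add(f(0), 8) = add(8, 8) = 16
f(2) = add(f(1), 8) = add(16, 8) = 24
f(3) = add(f(2), 8) = add(24, 8) = 32


32


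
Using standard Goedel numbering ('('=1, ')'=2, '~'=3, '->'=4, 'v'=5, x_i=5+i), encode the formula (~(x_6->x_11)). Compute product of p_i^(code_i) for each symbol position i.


Formula: (~(x_6->x_11))
Symbol codes: [1, 3, 1, 11, 4, 16, 2, 2]
Primes: [2, 3, 5, 7, 11, 13, 17, 19]
p_1^1 = 2^1 = 2
p_2^3 = 3^3 = 27
p_3^1 = 5^1 = 5
p_4^11 = 7^11 = 1977326743
p_5^4 = 11^4 = 14641
p_6^16 = 13^16 = 665416609183179841
p_7^2 = 17^2 = 289
p_8^2 = 19^2 = 361
Product = 542639778172468252563918234974035555890

542639778172468252563918234974035555890


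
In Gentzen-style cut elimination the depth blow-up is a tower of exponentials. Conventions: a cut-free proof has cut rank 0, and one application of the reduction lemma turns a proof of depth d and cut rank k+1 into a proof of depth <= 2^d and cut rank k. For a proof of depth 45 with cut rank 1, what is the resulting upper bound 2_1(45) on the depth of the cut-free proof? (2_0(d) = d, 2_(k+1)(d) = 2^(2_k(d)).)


Each rank reduction sends depth d to at most 2^d; cut rank r needs r reductions.
2_0(45) = 45
2_1(45) = 2^45 = 35184372088832
Cut-free depth bound = 35184372088832

35184372088832


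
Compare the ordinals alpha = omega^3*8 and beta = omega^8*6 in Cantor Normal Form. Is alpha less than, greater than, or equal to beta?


Compare term by term from highest exponent:
alpha = omega^3*8
beta = omega^8*6
Term 1: alpha has omega^3*8, beta has omega^8*6
Result: alpha < beta

alpha < beta


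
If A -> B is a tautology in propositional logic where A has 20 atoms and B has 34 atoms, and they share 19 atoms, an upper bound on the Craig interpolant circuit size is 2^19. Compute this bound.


Shared atoms = 19
Craig interpolant size bound = 2^19
= 524288

524288


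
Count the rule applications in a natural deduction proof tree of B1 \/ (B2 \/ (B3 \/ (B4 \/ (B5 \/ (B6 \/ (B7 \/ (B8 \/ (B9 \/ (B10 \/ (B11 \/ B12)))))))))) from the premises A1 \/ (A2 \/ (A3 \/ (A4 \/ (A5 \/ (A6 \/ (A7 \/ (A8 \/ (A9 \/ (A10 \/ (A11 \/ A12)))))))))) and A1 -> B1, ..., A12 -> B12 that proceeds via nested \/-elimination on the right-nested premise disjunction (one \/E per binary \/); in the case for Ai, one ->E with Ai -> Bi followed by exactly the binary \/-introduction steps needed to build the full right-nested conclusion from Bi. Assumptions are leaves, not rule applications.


Constructive dilemma with 12 branches, all disjunctions right-nested:
- \/E: the premise has 11 binary \/, each eliminated once: 11 nodes.
- ->E: one per case (Ai with Ai -> Bi gives Bi): 12 nodes.
- \/I: in case i < n, Bi needs 1 step to form Bi \/ (B(i+1) \/ ...) and then i-1 steps to prepend B(i-1), ..., B1, i.e. i steps; in case i = n, B12 needs 11 prepend steps.
  \/I total = (1 + 2 + ... + 11) + 11 = 66 + 11 = 77 nodes.
Total = 11 + 12 + 77 = 100

100


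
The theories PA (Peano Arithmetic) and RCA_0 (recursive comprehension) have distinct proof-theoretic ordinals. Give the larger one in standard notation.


Proof-theoretic ordinal of PA (Peano Arithmetic): epsilon_0
Proof-theoretic ordinal of RCA_0 (recursive comprehension): omega^omega
Comparing: omega^omega < epsilon_0.
The larger ordinal is epsilon_0 (from PA (Peano Arithmetic)).

epsilon_0


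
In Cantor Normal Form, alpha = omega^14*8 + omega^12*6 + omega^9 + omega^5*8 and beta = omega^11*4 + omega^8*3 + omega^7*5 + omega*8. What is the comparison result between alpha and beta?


Compare term by term from highest exponent:
alpha = omega^14*8 + omega^12*6 + omega^9 + omega^5*8
beta = omega^11*4 + omega^8*3 + omega^7*5 + omega*8
Term 1: alpha has omega^14*8, beta has omega^11*4
Term 2: alpha has omega^12*6, beta has omega^8*3
Term 3: alpha has omega^9*1, beta has omega^7*5
Term 4: alpha has omega^5*8, beta has omega^1*8
Result: alpha > beta

alpha > beta


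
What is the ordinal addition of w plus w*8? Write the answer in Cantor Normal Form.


Ordinal addition w + w*8:
Both terms have the same exponent 1.
w^e*c + w^e*d = w^e*(c+d).
Result = w^1*(1+8) = w*9

w*9


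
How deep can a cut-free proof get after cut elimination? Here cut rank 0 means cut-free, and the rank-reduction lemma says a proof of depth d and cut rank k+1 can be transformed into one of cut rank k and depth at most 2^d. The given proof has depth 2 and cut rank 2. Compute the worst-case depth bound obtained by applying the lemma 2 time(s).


Each rank reduction sends depth d to at most 2^d; cut rank r needs r reductions.
2_0(2) = 2
2_1(2) = 2^2 = 4
2_2(2) = 2^4 = 16
Cut-free depth bound = 16

16


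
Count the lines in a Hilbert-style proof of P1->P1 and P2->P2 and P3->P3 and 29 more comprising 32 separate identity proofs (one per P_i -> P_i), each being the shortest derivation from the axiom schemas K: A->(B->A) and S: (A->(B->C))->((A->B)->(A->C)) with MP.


The shortest proof of A->A from K and S in the Hilbert calculus has exactly 5 lines:
(1) K instance A->((A->A)->A), (2) S instance, (3) MP on 1,2, (4) K instance A->(A->A), (5) MP on 3,4.
For 32 independent identities: 32 * 5 = 160 lines total.

160


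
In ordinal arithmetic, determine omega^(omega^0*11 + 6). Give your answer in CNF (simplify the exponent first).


omega^(omega^0*11 + 6):
omega^0 = 1, so the exponent is 11 + 6 = 17 (finite ordinal addition).
Result = omega^17, already a single CNF term.

omega^17


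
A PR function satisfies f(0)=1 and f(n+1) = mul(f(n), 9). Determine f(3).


f(0) = 1
f(1) = mul(f(0), 9) = mul(1, 9) = 9
f(2) = mul(f(1), 9) = mul(9, 9) = 81
f(3) = mul(f(2), 9) = mul(81, 9) = 729


729


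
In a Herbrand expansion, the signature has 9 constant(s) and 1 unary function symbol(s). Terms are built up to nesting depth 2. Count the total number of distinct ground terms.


Herbrand terms by depth:
Depth 0: 9 constants
Depth 1: 9 new terms (running total: 18)
Depth 2: 9 new terms (running total: 27)
Total distinct ground terms = 27

27


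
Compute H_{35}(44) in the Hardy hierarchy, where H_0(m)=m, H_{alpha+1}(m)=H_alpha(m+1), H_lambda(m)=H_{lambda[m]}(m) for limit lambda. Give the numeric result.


H_35(44):
For finite ordinals k, H_k(n) = n + k (each successor step adds 1).
H_35(44) = 44 + 35 = 79

79


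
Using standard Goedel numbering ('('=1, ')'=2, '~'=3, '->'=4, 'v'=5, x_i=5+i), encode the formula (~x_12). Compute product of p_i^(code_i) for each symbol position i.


Formula: (~x_12)
Symbol codes: [1, 3, 17, 2]
Primes: [2, 3, 5, 7]
p_1^1 = 2^1 = 2
p_2^3 = 3^3 = 27
p_3^17 = 5^17 = 762939453125
p_4^2 = 7^2 = 49
Product = 2018737792968750

2018737792968750


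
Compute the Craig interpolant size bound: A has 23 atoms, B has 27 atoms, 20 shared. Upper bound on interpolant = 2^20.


Shared atoms = 20
Craig interpolant size bound = 2^20
= 1048576

1048576


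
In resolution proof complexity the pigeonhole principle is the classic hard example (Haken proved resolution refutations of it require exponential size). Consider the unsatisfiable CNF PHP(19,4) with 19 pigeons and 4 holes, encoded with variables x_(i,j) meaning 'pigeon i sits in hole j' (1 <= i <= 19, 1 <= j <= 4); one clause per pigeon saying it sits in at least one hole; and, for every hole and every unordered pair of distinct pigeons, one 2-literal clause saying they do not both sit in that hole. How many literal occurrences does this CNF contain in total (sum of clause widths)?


PHP(19,4): 19 pigeons, 4 holes, 19*4 = 76 variables.
- pigeon clauses: one per pigeon -> 19 clauses of width 4 -> 76 literals
- hole clauses: 4 holes * C(19,2) = 4 * 171 -> 684 clauses of width 2 -> 1368 literals
Total literal occurrences = 76 + 1368 = 1444

1444


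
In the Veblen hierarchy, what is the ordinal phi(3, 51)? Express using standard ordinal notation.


phi(3, 51):
phi(3, beta) = eta_beta (the beta-th eta number, fixed point of zeta).
phi(3, 51) = eta_51

eta_51


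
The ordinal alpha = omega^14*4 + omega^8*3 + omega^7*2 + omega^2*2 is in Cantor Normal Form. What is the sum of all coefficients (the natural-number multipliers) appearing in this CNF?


CNF: omega^14*4 + omega^8*3 + omega^7*2 + omega^2*2
Coefficients: 4 + 3 + 2 + 2 = 11

11


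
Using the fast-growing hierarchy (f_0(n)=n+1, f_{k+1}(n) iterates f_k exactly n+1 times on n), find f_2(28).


f_2(28) = f_1^29(28)
f_1(m) = 2m + 1.
Iterating: f_1^k(n) = 2^k*(n+1) - 1.
f_2(28) = 2^29*(28+1) - 1 = 536870912*29 - 1 = 15569256447

15569256447


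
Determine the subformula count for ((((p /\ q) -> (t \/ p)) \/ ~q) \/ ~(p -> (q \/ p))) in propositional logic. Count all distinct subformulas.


Formula: ((((p /\ q) -> (t \/ p)) \/ ~q) \/ ~(p -> (q \/ p)))
Subformulas found:
  1. q
  2. t
  3. p
  4. ~q
  5. (q \/ p)
  6. (p /\ q)
  7. (t \/ p)
  8. (p -> (q \/ p))
  9. ~(p -> (q \/ p))
  10. ((p /\ q) -> (t \/ p))
  11. (((p /\ q) -> (t \/ p)) \/ ~q)
  12. ((((p /\ q) -> (t \/ p)) \/ ~q) \/ ~(p -> (q \/ p)))
Total distinct subformulas = 12

12


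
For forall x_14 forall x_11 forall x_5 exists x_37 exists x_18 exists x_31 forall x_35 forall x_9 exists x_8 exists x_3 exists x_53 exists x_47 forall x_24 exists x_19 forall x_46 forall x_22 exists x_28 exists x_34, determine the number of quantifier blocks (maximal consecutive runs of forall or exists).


Alternations = 7.
Blocks = alternations + 1 = 8

8


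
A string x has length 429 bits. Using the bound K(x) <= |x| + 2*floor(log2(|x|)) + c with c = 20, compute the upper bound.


floor(log2(429)) = 8
2 * 8 = 16
K(x) <= 429 + 16 + 20 = 465

465


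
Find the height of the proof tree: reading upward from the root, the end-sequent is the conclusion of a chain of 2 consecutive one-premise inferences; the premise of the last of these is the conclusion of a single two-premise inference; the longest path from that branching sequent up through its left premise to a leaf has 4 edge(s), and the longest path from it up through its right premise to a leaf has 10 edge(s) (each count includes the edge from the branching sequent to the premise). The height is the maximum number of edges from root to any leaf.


Longest path through the left premise: 4 edges (measured from the branching sequent)
Longest path through the right premise: 10 edges
Height of the subtree rooted at the branching sequent: max(4, 10) = 10
The branching sequent sits 2 edges above the root (the chain of one-premise inferences), so height = 10 + 2 = 12

12


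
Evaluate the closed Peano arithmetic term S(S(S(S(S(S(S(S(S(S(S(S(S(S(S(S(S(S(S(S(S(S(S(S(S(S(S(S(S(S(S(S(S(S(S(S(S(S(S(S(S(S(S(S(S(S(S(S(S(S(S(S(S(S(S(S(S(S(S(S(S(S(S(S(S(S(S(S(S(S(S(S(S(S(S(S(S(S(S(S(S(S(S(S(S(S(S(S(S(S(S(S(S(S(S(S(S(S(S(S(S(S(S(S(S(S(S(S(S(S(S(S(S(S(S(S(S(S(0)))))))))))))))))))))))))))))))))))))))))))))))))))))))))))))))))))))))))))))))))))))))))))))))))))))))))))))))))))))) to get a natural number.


Counting successors applied to 0:
118 applications of S to 0 = 118

118


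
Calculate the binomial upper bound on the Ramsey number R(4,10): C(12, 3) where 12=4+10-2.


R(4,10) <= C(4+10-2, 4-1) = C(12, 3)
C(12, 3) = 12! / (3! * 9!)
= 220

220


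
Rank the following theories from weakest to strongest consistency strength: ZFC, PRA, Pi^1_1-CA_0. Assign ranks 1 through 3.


Ordering by consistency strength:
1. PRA
2. Pi^1_1-CA_0
3. ZFC


ZFC=3, PRA=1, Pi^1_1-CA_0=2


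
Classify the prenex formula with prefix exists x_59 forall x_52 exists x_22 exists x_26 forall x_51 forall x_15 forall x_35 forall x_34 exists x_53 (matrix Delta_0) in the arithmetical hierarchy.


Leading quantifier is exists, so the class is Sigma.
Number of quantifier blocks = alternations + 1 = 4 + 1 = 5.
Classification: Sigma_5

Sigma_5


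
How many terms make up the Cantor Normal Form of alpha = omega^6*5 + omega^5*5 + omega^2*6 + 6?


CNF: omega^6*5 + omega^5*5 + omega^2*6 + 6
Count the summands separated by '+':
  term 1: omega^6*5
  term 2: omega^5*5
  term 3: omega^2*6
  term 4: 6
Total terms = 4

4


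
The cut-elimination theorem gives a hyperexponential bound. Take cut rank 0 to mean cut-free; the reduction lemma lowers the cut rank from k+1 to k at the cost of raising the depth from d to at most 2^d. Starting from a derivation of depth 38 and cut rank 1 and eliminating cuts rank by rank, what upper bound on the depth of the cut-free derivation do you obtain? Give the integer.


Each rank reduction sends depth d to at most 2^d; cut rank r needs r reductions.
2_0(38) = 38
2_1(38) = 2^38 = 274877906944
Cut-free depth bound = 274877906944

274877906944


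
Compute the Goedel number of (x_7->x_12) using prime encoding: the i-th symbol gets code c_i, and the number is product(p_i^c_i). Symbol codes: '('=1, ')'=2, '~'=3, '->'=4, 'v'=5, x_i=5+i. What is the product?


Formula: (x_7->x_12)
Symbol codes: [1, 12, 4, 17, 2]
Primes: [2, 3, 5, 7, 11]
p_1^1 = 2^1 = 2
p_2^12 = 3^12 = 531441
p_3^4 = 5^4 = 625
p_4^17 = 7^17 = 232630513987207
p_5^2 = 11^2 = 121
Product = 18698945688811135387158750

18698945688811135387158750


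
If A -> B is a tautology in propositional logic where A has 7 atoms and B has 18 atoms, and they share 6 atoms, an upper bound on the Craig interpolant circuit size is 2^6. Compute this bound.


Shared atoms = 6
Craig interpolant size bound = 2^6
= 64

64


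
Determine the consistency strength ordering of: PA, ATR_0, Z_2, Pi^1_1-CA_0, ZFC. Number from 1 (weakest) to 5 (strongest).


Ordering by consistency strength:
1. PA
2. ATR_0
3. Pi^1_1-CA_0
4. Z_2
5. ZFC


PA=1, ATR_0=2, Z_2=4, Pi^1_1-CA_0=3, ZFC=5


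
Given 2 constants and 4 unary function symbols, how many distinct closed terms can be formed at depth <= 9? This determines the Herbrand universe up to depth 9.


Herbrand terms by depth:
Depth 0: 2 constants
Depth 1: 8 new terms (running total: 10)
Depth 2: 32 new terms (running total: 42)
Depth 3: 128 new terms (running total: 170)
Depth 4: 512 new terms (running total: 682)
Depth 5: 2048 new terms (running total: 2730)
Depth 6: 8192 new terms (running total: 10922)
Depth 7: 32768 new terms (running total: 43690)
Depth 8: 131072 new terms (running total: 174762)
Depth 9: 524288 new terms (running total: 699050)
Total distinct ground terms = 699050

699050
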